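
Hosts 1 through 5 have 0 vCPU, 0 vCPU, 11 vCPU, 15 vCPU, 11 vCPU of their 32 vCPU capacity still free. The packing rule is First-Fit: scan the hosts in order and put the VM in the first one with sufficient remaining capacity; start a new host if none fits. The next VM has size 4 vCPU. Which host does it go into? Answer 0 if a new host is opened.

3

Hosts with room: host 3 (11 vCPU), host 4 (15 vCPU), host 5 (11 vCPU).
The first with room is host 3.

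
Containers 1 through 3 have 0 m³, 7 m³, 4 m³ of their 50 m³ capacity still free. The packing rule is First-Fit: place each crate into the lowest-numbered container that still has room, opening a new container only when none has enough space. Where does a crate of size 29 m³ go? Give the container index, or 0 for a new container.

No container has ≥ 29 m³ free, so a new container is opened.

0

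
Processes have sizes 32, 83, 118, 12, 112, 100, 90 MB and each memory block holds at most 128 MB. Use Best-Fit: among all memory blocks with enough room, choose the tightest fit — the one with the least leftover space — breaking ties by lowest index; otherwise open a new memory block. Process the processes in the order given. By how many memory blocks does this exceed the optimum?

0

Best-Fit: [32,83,12] [118] [112] [100] [90] → 5 memory blocks.
Total size 547 MB; any packing needs at least ⌈547/128⌉ = 5 memory blocks.
So 5 is already optimal.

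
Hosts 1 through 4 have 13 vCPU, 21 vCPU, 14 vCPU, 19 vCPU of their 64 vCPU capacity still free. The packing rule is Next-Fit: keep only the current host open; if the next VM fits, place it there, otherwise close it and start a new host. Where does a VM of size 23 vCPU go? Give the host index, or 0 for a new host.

Next-Fit only looks at host 4, which has 19 vCPU free.
23 vCPU does not fit, so a new host is opened.

0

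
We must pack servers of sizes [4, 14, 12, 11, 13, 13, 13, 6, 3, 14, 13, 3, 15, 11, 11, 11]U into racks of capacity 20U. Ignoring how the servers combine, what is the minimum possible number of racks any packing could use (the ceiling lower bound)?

Total size = 4 + 14 + 12 + 11 + 13 + 13 + 13 + 6 + 3 + 14 + 13 + 3 + 15 + 11 + 11 + 11 = 167U.
⌈167 / 20⌉ = 9.

9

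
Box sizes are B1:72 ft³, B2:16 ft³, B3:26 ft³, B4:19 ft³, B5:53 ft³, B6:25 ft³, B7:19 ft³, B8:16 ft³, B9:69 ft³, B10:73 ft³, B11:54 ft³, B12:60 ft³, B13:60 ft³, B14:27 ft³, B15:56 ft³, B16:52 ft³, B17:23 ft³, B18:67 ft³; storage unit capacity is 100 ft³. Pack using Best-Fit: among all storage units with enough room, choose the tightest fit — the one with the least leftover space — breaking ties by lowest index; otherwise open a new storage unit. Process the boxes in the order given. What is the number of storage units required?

11 storage units

storage unit 1: place B1 (72 ft³), 28 ft³ left
storage unit 1: place B2 (16 ft³), 12 ft³ left
storage unit 2: place B3 (26 ft³), 74 ft³ left
storage unit 2: place B4 (19 ft³), 55 ft³ left
storage unit 2: place B5 (53 ft³), 2 ft³ left
storage unit 3: place B6 (25 ft³), 75 ft³ left
storage unit 3: place B7 (19 ft³), 56 ft³ left
storage unit 3: place B8 (16 ft³), 40 ft³ left
storage unit 4: place B9 (69 ft³), 31 ft³ left
storage unit 5: place B10 (73 ft³), 27 ft³ left
storage unit 6: place B11 (54 ft³), 46 ft³ left
storage unit 7: place B12 (60 ft³), 40 ft³ left
storage unit 8: place B13 (60 ft³), 40 ft³ left
storage unit 5: place B14 (27 ft³), 0 ft³ left
storage unit 9: place B15 (56 ft³), 44 ft³ left
storage unit 10: place B16 (52 ft³), 48 ft³ left
storage unit 4: place B17 (23 ft³), 8 ft³ left
storage unit 11: place B18 (67 ft³), 33 ft³ left
Final storage units: [72,16] [26,19,53] [25,19,16] [69,23] [73,27] [54] [60] [60] [56] [52] [67].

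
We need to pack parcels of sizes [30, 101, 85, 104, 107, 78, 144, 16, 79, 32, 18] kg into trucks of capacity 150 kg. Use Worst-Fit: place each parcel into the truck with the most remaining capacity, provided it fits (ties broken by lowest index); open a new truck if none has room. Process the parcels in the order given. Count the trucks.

truck 1: place 30 kg, 120 kg left
truck 1: place 101 kg, 19 kg left
truck 2: place 85 kg, 65 kg left
truck 3: place 104 kg, 46 kg left
truck 4: place 107 kg, 43 kg left
truck 5: place 78 kg, 72 kg left
truck 6: place 144 kg, 6 kg left
truck 5: place 16 kg, 56 kg left
truck 7: place 79 kg, 71 kg left
truck 7: place 32 kg, 39 kg left
truck 2: place 18 kg, 47 kg left

7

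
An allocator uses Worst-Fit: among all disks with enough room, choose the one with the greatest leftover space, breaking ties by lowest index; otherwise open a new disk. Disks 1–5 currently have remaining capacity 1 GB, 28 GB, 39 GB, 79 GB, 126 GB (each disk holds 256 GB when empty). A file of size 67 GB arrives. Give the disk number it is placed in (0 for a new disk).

Disks with room: disk 4 (79 GB), disk 5 (126 GB).
Most room is disk 5 with 126 GB free.

5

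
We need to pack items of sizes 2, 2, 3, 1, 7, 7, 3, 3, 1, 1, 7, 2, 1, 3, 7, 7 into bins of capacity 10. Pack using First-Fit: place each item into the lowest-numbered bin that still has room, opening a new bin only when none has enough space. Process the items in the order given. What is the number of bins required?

6 bins

2 → bin 1 (remaining 8)
2 → bin 1 (remaining 6)
3 → bin 1 (remaining 3)
1 → bin 1 (remaining 2)
7 → bin 2 (remaining 3)
7 → bin 3 (remaining 3)
3 → bin 2 (remaining 0)
3 → bin 3 (remaining 0)
1 → bin 1 (remaining 1)
1 → bin 1 (remaining 0)
7 → bin 4 (remaining 3)
2 → bin 4 (remaining 1)
1 → bin 4 (remaining 0)
3 → bin 5 (remaining 7)
7 → bin 5 (remaining 0)
7 → bin 6 (remaining 3)
Final bins: [2,2,3,1,1,1] [7,3] [7,3] [7,2,1] [3,7] [7].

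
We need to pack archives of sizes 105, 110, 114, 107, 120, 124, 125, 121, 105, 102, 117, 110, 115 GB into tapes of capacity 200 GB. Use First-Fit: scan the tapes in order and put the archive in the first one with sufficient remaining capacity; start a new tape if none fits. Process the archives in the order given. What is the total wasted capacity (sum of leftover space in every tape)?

105 GB → tape 1 (remaining 95 GB)
110 GB → tape 2 (remaining 90 GB)
114 GB → tape 3 (remaining 86 GB)
107 GB → tape 4 (remaining 93 GB)
120 GB → tape 5 (remaining 80 GB)
124 GB → tape 6 (remaining 76 GB)
125 GB → tape 7 (remaining 75 GB)
121 GB → tape 8 (remaining 79 GB)
105 GB → tape 9 (remaining 95 GB)
102 GB → tape 10 (remaining 98 GB)
117 GB → tape 11 (remaining 83 GB)
110 GB → tape 12 (remaining 90 GB)
115 GB → tape 13 (remaining 85 GB)
13 tapes × 200 GB = 2600 GB; used 1475 GB; unused 1125 GB.

1125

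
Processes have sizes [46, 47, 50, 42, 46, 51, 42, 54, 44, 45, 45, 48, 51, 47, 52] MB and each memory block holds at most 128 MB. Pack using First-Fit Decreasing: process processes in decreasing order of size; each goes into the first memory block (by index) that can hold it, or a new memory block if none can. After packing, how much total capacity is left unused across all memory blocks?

Sorted descending: 54, 52, 51, 51, 50, 48, 47, 47, 46, 46, 45, 45, 44, 42, 42.
54 MB → memory block 1 (remaining 74 MB)
52 MB → memory block 1 (remaining 22 MB)
51 MB → memory block 2 (remaining 77 MB)
51 MB → memory block 2 (remaining 26 MB)
50 MB → memory block 3 (remaining 78 MB)
48 MB → memory block 3 (remaining 30 MB)
47 MB → memory block 4 (remaining 81 MB)
47 MB → memory block 4 (remaining 34 MB)
46 MB → memory block 5 (remaining 82 MB)
46 MB → memory block 5 (remaining 36 MB)
45 MB → memory block 6 (remaining 83 MB)
45 MB → memory block 6 (remaining 38 MB)
44 MB → memory block 7 (remaining 84 MB)
42 MB → memory block 7 (remaining 42 MB)
42 MB → memory block 7 (remaining 0 MB)
7 memory blocks × 128 MB = 896 MB; used 710 MB; unused 186 MB.

186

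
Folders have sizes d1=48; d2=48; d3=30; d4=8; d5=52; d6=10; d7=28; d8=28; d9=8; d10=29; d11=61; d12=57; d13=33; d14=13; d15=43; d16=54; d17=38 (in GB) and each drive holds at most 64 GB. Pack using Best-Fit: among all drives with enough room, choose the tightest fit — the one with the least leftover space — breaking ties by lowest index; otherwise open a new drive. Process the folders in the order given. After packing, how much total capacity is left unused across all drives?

116

Put d1 (48 GB) in drive 1; 16 GB remain.
Put d2 (48 GB) in drive 2; 16 GB remain.
Put d3 (30 GB) in drive 3; 34 GB remain.
Put d4 (8 GB) in drive 1; 8 GB remain.
Put d5 (52 GB) in drive 4; 12 GB remain.
Put d6 (10 GB) in drive 4; 2 GB remain.
Put d7 (28 GB) in drive 3; 6 GB remain.
Put d8 (28 GB) in drive 5; 36 GB remain.
Put d9 (8 GB) in drive 1; 0 GB remain.
Put d10 (29 GB) in drive 5; 7 GB remain.
Put d11 (61 GB) in drive 6; 3 GB remain.
Put d12 (57 GB) in drive 7; 7 GB remain.
Put d13 (33 GB) in drive 8; 31 GB remain.
Put d14 (13 GB) in drive 2; 3 GB remain.
Put d15 (43 GB) in drive 9; 21 GB remain.
Put d16 (54 GB) in drive 10; 10 GB remain.
Put d17 (38 GB) in drive 11; 26 GB remain.
11 drives × 64 GB = 704 GB; used 588 GB; unused 116 GB.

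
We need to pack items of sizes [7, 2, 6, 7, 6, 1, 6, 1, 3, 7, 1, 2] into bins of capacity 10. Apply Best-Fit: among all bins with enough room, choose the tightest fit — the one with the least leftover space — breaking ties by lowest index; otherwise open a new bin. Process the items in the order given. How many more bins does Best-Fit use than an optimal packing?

0

Best-Fit: [7,2,1] [6,3,1] [7,1,2] [6] [6] [7] → 6 bins.
6 items exceed 5 (half the capacity), and no two of those can share a bin, so at least 6 bins are needed.
So 6 is already optimal.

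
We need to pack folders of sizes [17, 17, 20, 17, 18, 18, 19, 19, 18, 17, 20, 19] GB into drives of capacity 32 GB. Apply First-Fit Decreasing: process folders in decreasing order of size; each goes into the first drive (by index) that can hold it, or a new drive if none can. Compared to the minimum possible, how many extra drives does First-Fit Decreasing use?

First-Fit Decreasing: [20] [20] [19] [19] [19] [18] [18] [18] [17] [17] [17] [17] → 12 drives.
12 folders exceed 16 GB (half the capacity), and no two of those can share a drive, so at least 12 drives are needed.
So 12 is already optimal.

0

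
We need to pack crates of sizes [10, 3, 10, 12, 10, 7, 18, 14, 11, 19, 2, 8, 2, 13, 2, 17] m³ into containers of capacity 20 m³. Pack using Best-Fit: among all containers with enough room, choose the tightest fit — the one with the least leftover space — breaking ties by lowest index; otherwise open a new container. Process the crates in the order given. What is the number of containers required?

container 1: place 10 m³, 10 m³ left
container 1: place 3 m³, 7 m³ left
container 2: place 10 m³, 10 m³ left
container 3: place 12 m³, 8 m³ left
container 2: place 10 m³, 0 m³ left
container 1: place 7 m³, 0 m³ left
container 4: place 18 m³, 2 m³ left
container 5: place 14 m³, 6 m³ left
container 6: place 11 m³, 9 m³ left
container 7: place 19 m³, 1 m³ left
container 4: place 2 m³, 0 m³ left
container 3: place 8 m³, 0 m³ left
container 5: place 2 m³, 4 m³ left
container 8: place 13 m³, 7 m³ left
container 5: place 2 m³, 2 m³ left
container 9: place 17 m³, 3 m³ left

9 containers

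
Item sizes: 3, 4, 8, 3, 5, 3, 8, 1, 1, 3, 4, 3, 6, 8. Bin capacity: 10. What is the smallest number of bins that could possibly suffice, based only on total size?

Total size = 3 + 4 + 8 + 3 + 5 + 3 + 8 + 1 + 1 + 3 + 4 + 3 + 6 + 8 = 60.
⌈60 / 10⌉ = 6.

6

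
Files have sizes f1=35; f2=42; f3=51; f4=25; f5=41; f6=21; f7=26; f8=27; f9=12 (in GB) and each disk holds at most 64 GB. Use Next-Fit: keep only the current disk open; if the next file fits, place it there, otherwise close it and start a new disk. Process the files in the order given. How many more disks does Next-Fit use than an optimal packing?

Next-Fit: [35] [42] [51] [25] [41,21] [26,27] [12] → 7 disks.
Total size 280 GB; any packing needs at least ⌈280/64⌉ = 5 disks.
An optimal packing achieves that bound: [51,12] [42,21] [41] [35,27] [26,25] → 5 disks.
Excess: 7 − 5 = 2.

2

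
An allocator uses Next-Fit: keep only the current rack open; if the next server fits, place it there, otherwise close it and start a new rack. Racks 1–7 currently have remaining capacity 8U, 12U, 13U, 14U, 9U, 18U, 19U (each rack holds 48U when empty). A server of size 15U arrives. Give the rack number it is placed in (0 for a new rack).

Next-Fit only looks at rack 7, which has 19U free.
15U fits there.

7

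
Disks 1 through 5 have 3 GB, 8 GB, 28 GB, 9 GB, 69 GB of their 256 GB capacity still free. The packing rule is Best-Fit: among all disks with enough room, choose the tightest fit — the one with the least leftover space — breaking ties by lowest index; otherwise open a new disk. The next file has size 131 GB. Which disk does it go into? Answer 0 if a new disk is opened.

0

No disk has ≥ 131 GB free, so a new disk is opened.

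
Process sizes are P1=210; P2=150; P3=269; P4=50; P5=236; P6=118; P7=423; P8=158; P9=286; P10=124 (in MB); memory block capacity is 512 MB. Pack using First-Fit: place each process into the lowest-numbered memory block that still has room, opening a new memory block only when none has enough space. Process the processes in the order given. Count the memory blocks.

5

Put P1 (210 MB) in memory block 1; 302 MB remain.
Put P2 (150 MB) in memory block 1; 152 MB remain.
Put P3 (269 MB) in memory block 2; 243 MB remain.
Put P4 (50 MB) in memory block 1; 102 MB remain.
Put P5 (236 MB) in memory block 2; 7 MB remain.
Put P6 (118 MB) in memory block 3; 394 MB remain.
Put P7 (423 MB) in memory block 4; 89 MB remain.
Put P8 (158 MB) in memory block 3; 236 MB remain.
Put P9 (286 MB) in memory block 5; 226 MB remain.
Put P10 (124 MB) in memory block 3; 112 MB remain.
Final memory blocks: [210,150,50] [269,236] [118,158,124] [423] [286].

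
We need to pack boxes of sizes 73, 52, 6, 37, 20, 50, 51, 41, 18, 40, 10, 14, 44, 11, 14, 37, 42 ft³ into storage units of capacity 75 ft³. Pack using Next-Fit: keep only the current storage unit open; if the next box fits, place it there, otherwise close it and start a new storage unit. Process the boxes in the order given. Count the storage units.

storage unit 1: place 73 ft³, 2 ft³ left
storage unit 2: place 52 ft³, 23 ft³ left
storage unit 2: place 6 ft³, 17 ft³ left
storage unit 3: place 37 ft³, 38 ft³ left
storage unit 3: place 20 ft³, 18 ft³ left
storage unit 4: place 50 ft³, 25 ft³ left
storage unit 5: place 51 ft³, 24 ft³ left
storage unit 6: place 41 ft³, 34 ft³ left
storage unit 6: place 18 ft³, 16 ft³ left
storage unit 7: place 40 ft³, 35 ft³ left
storage unit 7: place 10 ft³, 25 ft³ left
storage unit 7: place 14 ft³, 11 ft³ left
storage unit 8: place 44 ft³, 31 ft³ left
storage unit 8: place 11 ft³, 20 ft³ left
storage unit 8: place 14 ft³, 6 ft³ left
storage unit 9: place 37 ft³, 38 ft³ left
storage unit 10: place 42 ft³, 33 ft³ left

10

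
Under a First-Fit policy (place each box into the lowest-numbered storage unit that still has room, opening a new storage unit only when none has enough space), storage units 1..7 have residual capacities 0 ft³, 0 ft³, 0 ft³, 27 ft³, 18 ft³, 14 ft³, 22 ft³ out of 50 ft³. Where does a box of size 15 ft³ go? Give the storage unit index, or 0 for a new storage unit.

Storage units with room: storage unit 4 (27 ft³), storage unit 5 (18 ft³), storage unit 7 (22 ft³).
The first with room is storage unit 4.

4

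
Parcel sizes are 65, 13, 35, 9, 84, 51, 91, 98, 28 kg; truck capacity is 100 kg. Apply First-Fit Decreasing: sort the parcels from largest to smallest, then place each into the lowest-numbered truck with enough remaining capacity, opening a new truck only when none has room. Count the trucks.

5

Sorted descending: 98, 91, 84, 65, 51, 35, 28, 13, 9.
98 kg → truck 1 (remaining 2 kg)
91 kg → truck 2 (remaining 9 kg)
84 kg → truck 3 (remaining 16 kg)
65 kg → truck 4 (remaining 35 kg)
51 kg → truck 5 (remaining 49 kg)
35 kg → truck 4 (remaining 0 kg)
28 kg → truck 5 (remaining 21 kg)
13 kg → truck 3 (remaining 3 kg)
9 kg → truck 2 (remaining 0 kg)
Final trucks: [98] [91,9] [84,13] [65,35] [51,28].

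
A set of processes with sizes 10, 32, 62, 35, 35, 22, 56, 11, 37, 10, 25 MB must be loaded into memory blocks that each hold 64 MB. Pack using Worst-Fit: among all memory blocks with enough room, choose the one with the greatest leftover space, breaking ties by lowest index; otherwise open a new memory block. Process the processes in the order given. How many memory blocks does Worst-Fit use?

Put 10 MB in memory block 1; 54 MB remain.
Put 32 MB in memory block 1; 22 MB remain.
Put 62 MB in memory block 2; 2 MB remain.
Put 35 MB in memory block 3; 29 MB remain.
Put 35 MB in memory block 4; 29 MB remain.
Put 22 MB in memory block 3; 7 MB remain.
Put 56 MB in memory block 5; 8 MB remain.
Put 11 MB in memory block 4; 18 MB remain.
Put 37 MB in memory block 6; 27 MB remain.
Put 10 MB in memory block 6; 17 MB remain.
Put 25 MB in memory block 7; 39 MB remain.

7 memory blocks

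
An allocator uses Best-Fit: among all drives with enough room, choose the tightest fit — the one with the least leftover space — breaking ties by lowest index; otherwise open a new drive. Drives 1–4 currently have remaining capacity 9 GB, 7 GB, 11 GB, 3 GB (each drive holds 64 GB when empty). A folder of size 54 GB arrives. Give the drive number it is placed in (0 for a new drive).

No drive has ≥ 54 GB free, so a new drive is opened.

0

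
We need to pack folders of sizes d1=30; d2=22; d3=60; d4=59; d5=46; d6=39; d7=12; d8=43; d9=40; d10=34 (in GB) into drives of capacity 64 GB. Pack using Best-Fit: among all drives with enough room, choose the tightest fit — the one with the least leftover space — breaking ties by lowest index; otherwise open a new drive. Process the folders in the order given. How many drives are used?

Put d1 (30 GB) in drive 1; 34 GB remain.
Put d2 (22 GB) in drive 1; 12 GB remain.
Put d3 (60 GB) in drive 2; 4 GB remain.
Put d4 (59 GB) in drive 3; 5 GB remain.
Put d5 (46 GB) in drive 4; 18 GB remain.
Put d6 (39 GB) in drive 5; 25 GB remain.
Put d7 (12 GB) in drive 1; 0 GB remain.
Put d8 (43 GB) in drive 6; 21 GB remain.
Put d9 (40 GB) in drive 7; 24 GB remain.
Put d10 (34 GB) in drive 8; 30 GB remain.

8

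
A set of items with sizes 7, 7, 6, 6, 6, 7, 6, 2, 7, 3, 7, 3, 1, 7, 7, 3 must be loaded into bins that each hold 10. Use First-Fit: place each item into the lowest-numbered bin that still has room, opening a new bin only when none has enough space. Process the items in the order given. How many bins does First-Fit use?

Put 7 in bin 1; 3 remain.
Put 7 in bin 2; 3 remain.
Put 6 in bin 3; 4 remain.
Put 6 in bin 4; 4 remain.
Put 6 in bin 5; 4 remain.
Put 7 in bin 6; 3 remain.
Put 6 in bin 7; 4 remain.
Put 2 in bin 1; 1 remain.
Put 7 in bin 8; 3 remain.
Put 3 in bin 2; 0 remain.
Put 7 in bin 9; 3 remain.
Put 3 in bin 3; 1 remain.
Put 1 in bin 1; 0 remain.
Put 7 in bin 10; 3 remain.
Put 7 in bin 11; 3 remain.
Put 3 in bin 4; 1 remain.

11 bins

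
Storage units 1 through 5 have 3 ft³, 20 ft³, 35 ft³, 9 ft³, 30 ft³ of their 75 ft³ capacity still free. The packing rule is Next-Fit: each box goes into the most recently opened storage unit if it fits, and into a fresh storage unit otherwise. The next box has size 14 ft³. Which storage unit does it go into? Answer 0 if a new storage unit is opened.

Next-Fit only looks at storage unit 5, which has 30 ft³ free.
14 ft³ fits there.

5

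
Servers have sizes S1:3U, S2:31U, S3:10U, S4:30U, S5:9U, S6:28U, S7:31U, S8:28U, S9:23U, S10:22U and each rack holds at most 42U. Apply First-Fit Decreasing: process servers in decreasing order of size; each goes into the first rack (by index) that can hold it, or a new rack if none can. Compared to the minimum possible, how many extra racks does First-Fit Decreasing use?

First-Fit Decreasing: [31,10] [31,9] [30,3] [28] [28] [23] [22] → 7 racks.
7 servers exceed 21U (half the capacity), and no two of those can share a rack, so at least 7 racks are needed.
So 7 is already optimal.

0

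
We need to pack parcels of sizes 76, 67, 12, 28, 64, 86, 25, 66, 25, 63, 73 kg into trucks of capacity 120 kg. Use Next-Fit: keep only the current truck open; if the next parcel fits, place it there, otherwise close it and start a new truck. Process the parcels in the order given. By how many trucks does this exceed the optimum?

Next-Fit: [76] [67,12,28] [64] [86,25] [66,25] [63] [73] → 7 trucks.
7 parcels exceed 60 kg (half the capacity), and no two of those can share a truck, so at least 7 trucks are needed.
So 7 is already optimal.

0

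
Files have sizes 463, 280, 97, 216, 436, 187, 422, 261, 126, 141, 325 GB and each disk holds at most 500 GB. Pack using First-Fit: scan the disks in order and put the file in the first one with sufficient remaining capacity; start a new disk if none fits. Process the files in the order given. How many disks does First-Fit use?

7 disks

463 GB → disk 1 (remaining 37 GB)
280 GB → disk 2 (remaining 220 GB)
97 GB → disk 2 (remaining 123 GB)
216 GB → disk 3 (remaining 284 GB)
436 GB → disk 4 (remaining 64 GB)
187 GB → disk 3 (remaining 97 GB)
422 GB → disk 5 (remaining 78 GB)
261 GB → disk 6 (remaining 239 GB)
126 GB → disk 6 (remaining 113 GB)
141 GB → disk 7 (remaining 359 GB)
325 GB → disk 7 (remaining 34 GB)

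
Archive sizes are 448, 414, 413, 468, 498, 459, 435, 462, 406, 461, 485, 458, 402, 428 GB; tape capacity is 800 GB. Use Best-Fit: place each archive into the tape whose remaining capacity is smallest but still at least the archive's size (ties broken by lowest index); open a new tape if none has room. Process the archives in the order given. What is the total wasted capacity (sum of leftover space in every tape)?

448 GB → tape 1 (remaining 352 GB)
414 GB → tape 2 (remaining 386 GB)
413 GB → tape 3 (remaining 387 GB)
468 GB → tape 4 (remaining 332 GB)
498 GB → tape 5 (remaining 302 GB)
459 GB → tape 6 (remaining 341 GB)
435 GB → tape 7 (remaining 365 GB)
462 GB → tape 8 (remaining 338 GB)
406 GB → tape 9 (remaining 394 GB)
461 GB → tape 10 (remaining 339 GB)
485 GB → tape 11 (remaining 315 GB)
458 GB → tape 12 (remaining 342 GB)
402 GB → tape 13 (remaining 398 GB)
428 GB → tape 14 (remaining 372 GB)
14 tapes × 800 GB = 11200 GB; used 6237 GB; unused 4963 GB.

4963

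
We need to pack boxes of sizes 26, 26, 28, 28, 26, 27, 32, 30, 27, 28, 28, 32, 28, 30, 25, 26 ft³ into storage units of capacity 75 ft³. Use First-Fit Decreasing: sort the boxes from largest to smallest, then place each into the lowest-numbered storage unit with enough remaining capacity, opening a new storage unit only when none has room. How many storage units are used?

Sorted descending: 32, 32, 30, 30, 28, 28, 28, 28, 28, 27, 27, 26, 26, 26, 26, 25.
storage unit 1: place 32 ft³, 43 ft³ left
storage unit 1: place 32 ft³, 11 ft³ left
storage unit 2: place 30 ft³, 45 ft³ left
storage unit 2: place 30 ft³, 15 ft³ left
storage unit 3: place 28 ft³, 47 ft³ left
storage unit 3: place 28 ft³, 19 ft³ left
storage unit 4: place 28 ft³, 47 ft³ left
storage unit 4: place 28 ft³, 19 ft³ left
storage unit 5: place 28 ft³, 47 ft³ left
storage unit 5: place 27 ft³, 20 ft³ left
storage unit 6: place 27 ft³, 48 ft³ left
storage unit 6: place 26 ft³, 22 ft³ left
storage unit 7: place 26 ft³, 49 ft³ left
storage unit 7: place 26 ft³, 23 ft³ left
storage unit 8: place 26 ft³, 49 ft³ left
storage unit 8: place 25 ft³, 24 ft³ left
Final storage units: [32,32] [30,30] [28,28] [28,28] [28,27] [27,26] [26,26] [26,25].

8 storage units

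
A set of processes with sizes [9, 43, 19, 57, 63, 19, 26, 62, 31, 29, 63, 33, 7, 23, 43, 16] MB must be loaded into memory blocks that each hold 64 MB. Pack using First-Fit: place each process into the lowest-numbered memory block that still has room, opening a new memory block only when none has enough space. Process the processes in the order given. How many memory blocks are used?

9 MB → memory block 1 (remaining 55 MB)
43 MB → memory block 1 (remaining 12 MB)
19 MB → memory block 2 (remaining 45 MB)
57 MB → memory block 3 (remaining 7 MB)
63 MB → memory block 4 (remaining 1 MB)
19 MB → memory block 2 (remaining 26 MB)
26 MB → memory block 2 (remaining 0 MB)
62 MB → memory block 5 (remaining 2 MB)
31 MB → memory block 6 (remaining 33 MB)
29 MB → memory block 6 (remaining 4 MB)
63 MB → memory block 7 (remaining 1 MB)
33 MB → memory block 8 (remaining 31 MB)
7 MB → memory block 1 (remaining 5 MB)
23 MB → memory block 8 (remaining 8 MB)
43 MB → memory block 9 (remaining 21 MB)
16 MB → memory block 9 (remaining 5 MB)
Final memory blocks: [9,43,7] [19,19,26] [57] [63] [62] [31,29] [63] [33,23] [43,16].

9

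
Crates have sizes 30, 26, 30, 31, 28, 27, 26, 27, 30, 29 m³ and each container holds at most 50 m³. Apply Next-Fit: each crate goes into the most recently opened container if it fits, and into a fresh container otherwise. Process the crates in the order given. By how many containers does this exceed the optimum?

Next-Fit: [30] [26] [30] [31] [28] [27] [26] [27] [30] [29] → 10 containers.
10 crates exceed 25 m³ (half the capacity), and no two of those can share a container, so at least 10 containers are needed.
So 10 is already optimal.

0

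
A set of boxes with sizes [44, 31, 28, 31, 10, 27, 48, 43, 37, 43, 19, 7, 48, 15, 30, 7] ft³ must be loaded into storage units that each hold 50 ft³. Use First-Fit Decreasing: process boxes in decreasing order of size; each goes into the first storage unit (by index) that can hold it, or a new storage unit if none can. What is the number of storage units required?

11 storage units

Sorted descending: 48, 48, 44, 43, 43, 37, 31, 31, 30, 28, 27, 19, 15, 10, 7, 7.
48 ft³ → storage unit 1 (remaining 2 ft³)
48 ft³ → storage unit 2 (remaining 2 ft³)
44 ft³ → storage unit 3 (remaining 6 ft³)
43 ft³ → storage unit 4 (remaining 7 ft³)
43 ft³ → storage unit 5 (remaining 7 ft³)
37 ft³ → storage unit 6 (remaining 13 ft³)
31 ft³ → storage unit 7 (remaining 19 ft³)
31 ft³ → storage unit 8 (remaining 19 ft³)
30 ft³ → storage unit 9 (remaining 20 ft³)
28 ft³ → storage unit 10 (remaining 22 ft³)
27 ft³ → storage unit 11 (remaining 23 ft³)
19 ft³ → storage unit 7 (remaining 0 ft³)
15 ft³ → storage unit 8 (remaining 4 ft³)
10 ft³ → storage unit 6 (remaining 3 ft³)
7 ft³ → storage unit 4 (remaining 0 ft³)
7 ft³ → storage unit 5 (remaining 0 ft³)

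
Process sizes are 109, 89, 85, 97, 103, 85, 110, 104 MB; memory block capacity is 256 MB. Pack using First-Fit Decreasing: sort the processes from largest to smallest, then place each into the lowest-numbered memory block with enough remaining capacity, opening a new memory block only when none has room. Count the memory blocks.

4

Sorted descending: 110, 109, 104, 103, 97, 89, 85, 85.
110 MB → memory block 1 (remaining 146 MB)
109 MB → memory block 1 (remaining 37 MB)
104 MB → memory block 2 (remaining 152 MB)
103 MB → memory block 2 (remaining 49 MB)
97 MB → memory block 3 (remaining 159 MB)
89 MB → memory block 3 (remaining 70 MB)
85 MB → memory block 4 (remaining 171 MB)
85 MB → memory block 4 (remaining 86 MB)
Final memory blocks: [110,109] [104,103] [97,89] [85,85].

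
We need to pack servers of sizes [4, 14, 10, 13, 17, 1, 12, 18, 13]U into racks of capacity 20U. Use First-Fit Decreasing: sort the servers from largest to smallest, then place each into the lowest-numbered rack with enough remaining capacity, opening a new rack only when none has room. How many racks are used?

Sorted descending: 18, 17, 14, 13, 13, 12, 10, 4, 1.
rack 1: place 18U, 2U left
rack 2: place 17U, 3U left
rack 3: place 14U, 6U left
rack 4: place 13U, 7U left
rack 5: place 13U, 7U left
rack 6: place 12U, 8U left
rack 7: place 10U, 10U left
rack 3: place 4U, 2U left
rack 1: place 1U, 1U left

7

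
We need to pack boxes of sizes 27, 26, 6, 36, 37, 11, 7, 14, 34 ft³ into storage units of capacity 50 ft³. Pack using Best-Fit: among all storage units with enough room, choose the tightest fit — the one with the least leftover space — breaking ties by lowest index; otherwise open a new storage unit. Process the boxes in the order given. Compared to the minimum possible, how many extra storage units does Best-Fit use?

0

Best-Fit: [27,6,14] [26] [36,7] [37,11] [34] → 5 storage units.
5 boxes exceed 25 ft³ (half the capacity), and no two of those can share a storage unit, so at least 5 storage units are needed.
So 5 is already optimal.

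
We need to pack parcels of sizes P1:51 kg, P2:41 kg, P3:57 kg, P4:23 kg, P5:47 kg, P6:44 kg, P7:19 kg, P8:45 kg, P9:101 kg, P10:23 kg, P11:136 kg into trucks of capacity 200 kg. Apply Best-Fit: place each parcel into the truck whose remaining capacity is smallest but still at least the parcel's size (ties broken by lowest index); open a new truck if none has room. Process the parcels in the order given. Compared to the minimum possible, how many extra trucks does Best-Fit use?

1

Best-Fit: [51,41,57,23,19] [47,44,45,23] [101] [136] → 4 trucks.
Total size 587 kg; any packing needs at least ⌈587/200⌉ = 3 trucks.
An optimal packing achieves that bound: [136,57] [101,51,47] [45,44,41,23,23,19] → 3 trucks.
Excess: 4 − 3 = 1.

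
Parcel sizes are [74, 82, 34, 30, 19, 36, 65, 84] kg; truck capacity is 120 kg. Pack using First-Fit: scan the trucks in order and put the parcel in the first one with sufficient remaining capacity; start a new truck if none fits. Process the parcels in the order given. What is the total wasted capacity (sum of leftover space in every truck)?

56

truck 1: place 74 kg, 46 kg left
truck 2: place 82 kg, 38 kg left
truck 1: place 34 kg, 12 kg left
truck 2: place 30 kg, 8 kg left
truck 3: place 19 kg, 101 kg left
truck 3: place 36 kg, 65 kg left
truck 3: place 65 kg, 0 kg left
truck 4: place 84 kg, 36 kg left
4 trucks × 120 kg = 480 kg; used 424 kg; unused 56 kg.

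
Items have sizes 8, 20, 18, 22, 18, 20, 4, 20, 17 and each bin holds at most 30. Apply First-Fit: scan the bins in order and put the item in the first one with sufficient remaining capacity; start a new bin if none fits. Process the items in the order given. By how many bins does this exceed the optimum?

0

First-Fit: [8,20] [18,4] [22] [18] [20] [20] [17] → 7 bins.
7 items exceed 15 (half the capacity), and no two of those can share a bin, so at least 7 bins are needed.
So 7 is already optimal.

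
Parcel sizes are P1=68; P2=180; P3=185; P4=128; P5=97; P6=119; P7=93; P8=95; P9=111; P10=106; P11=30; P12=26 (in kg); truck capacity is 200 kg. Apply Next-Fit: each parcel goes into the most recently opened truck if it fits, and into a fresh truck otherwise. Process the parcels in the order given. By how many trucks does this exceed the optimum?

Next-Fit: [68] [180] [185] [128] [97] [119] [93,95] [111] [106,30,26] → 9 trucks.
Total size 1238 kg; any packing needs at least ⌈1238/200⌉ = 7 trucks.
An optimal packing achieves that bound: [185] [180] [128,68] [119,30,26] [111] [106,93] [97,95] → 7 trucks.
Excess: 9 − 7 = 2.

2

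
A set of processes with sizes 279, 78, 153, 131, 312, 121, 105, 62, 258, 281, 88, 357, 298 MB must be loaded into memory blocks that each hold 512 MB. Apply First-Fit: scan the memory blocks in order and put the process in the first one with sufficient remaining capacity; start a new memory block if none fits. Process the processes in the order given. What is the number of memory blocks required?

memory block 1: place 279 MB, 233 MB left
memory block 1: place 78 MB, 155 MB left
memory block 1: place 153 MB, 2 MB left
memory block 2: place 131 MB, 381 MB left
memory block 2: place 312 MB, 69 MB left
memory block 3: place 121 MB, 391 MB left
memory block 3: place 105 MB, 286 MB left
memory block 2: place 62 MB, 7 MB left
memory block 3: place 258 MB, 28 MB left
memory block 4: place 281 MB, 231 MB left
memory block 4: place 88 MB, 143 MB left
memory block 5: place 357 MB, 155 MB left
memory block 6: place 298 MB, 214 MB left

6 memory blocks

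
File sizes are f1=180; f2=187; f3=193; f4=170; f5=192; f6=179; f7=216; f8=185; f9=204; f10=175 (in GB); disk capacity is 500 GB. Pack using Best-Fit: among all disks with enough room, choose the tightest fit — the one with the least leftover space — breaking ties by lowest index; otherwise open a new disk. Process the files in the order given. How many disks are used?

5 disks

disk 1: place f1 (180 GB), 320 GB left
disk 1: place f2 (187 GB), 133 GB left
disk 2: place f3 (193 GB), 307 GB left
disk 2: place f4 (170 GB), 137 GB left
disk 3: place f5 (192 GB), 308 GB left
disk 3: place f6 (179 GB), 129 GB left
disk 4: place f7 (216 GB), 284 GB left
disk 4: place f8 (185 GB), 99 GB left
disk 5: place f9 (204 GB), 296 GB left
disk 5: place f10 (175 GB), 121 GB left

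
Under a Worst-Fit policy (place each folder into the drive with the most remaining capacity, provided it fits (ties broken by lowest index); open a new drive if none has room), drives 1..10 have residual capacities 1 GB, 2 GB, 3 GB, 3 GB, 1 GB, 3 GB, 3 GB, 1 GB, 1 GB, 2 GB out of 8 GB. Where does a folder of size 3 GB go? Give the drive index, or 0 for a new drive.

3

Drives with room: drive 3 (3 GB), drive 4 (3 GB), drive 6 (3 GB), drive 7 (3 GB).
Most room is drive 3 with 3 GB free.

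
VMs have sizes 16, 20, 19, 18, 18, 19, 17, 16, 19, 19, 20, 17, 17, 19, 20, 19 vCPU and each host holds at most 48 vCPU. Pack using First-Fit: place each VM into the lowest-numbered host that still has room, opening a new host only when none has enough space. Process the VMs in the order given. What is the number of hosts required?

8

Put 16 vCPU in host 1; 32 vCPU remain.
Put 20 vCPU in host 1; 12 vCPU remain.
Put 19 vCPU in host 2; 29 vCPU remain.
Put 18 vCPU in host 2; 11 vCPU remain.
Put 18 vCPU in host 3; 30 vCPU remain.
Put 19 vCPU in host 3; 11 vCPU remain.
Put 17 vCPU in host 4; 31 vCPU remain.
Put 16 vCPU in host 4; 15 vCPU remain.
Put 19 vCPU in host 5; 29 vCPU remain.
Put 19 vCPU in host 5; 10 vCPU remain.
Put 20 vCPU in host 6; 28 vCPU remain.
Put 17 vCPU in host 6; 11 vCPU remain.
Put 17 vCPU in host 7; 31 vCPU remain.
Put 19 vCPU in host 7; 12 vCPU remain.
Put 20 vCPU in host 8; 28 vCPU remain.
Put 19 vCPU in host 8; 9 vCPU remain.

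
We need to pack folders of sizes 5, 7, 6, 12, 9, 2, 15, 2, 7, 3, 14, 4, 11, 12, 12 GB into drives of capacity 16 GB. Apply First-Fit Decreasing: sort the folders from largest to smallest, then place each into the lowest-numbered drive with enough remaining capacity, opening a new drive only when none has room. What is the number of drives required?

8

Sorted descending: 15, 14, 12, 12, 12, 11, 9, 7, 7, 6, 5, 4, 3, 2, 2.
drive 1: place 15 GB, 1 GB left
drive 2: place 14 GB, 2 GB left
drive 3: place 12 GB, 4 GB left
drive 4: place 12 GB, 4 GB left
drive 5: place 12 GB, 4 GB left
drive 6: place 11 GB, 5 GB left
drive 7: place 9 GB, 7 GB left
drive 7: place 7 GB, 0 GB left
drive 8: place 7 GB, 9 GB left
drive 8: place 6 GB, 3 GB left
drive 6: place 5 GB, 0 GB left
drive 3: place 4 GB, 0 GB left
drive 4: place 3 GB, 1 GB left
drive 2: place 2 GB, 0 GB left
drive 5: place 2 GB, 2 GB left
Final drives: [15] [14,2] [12,4] [12,3] [12,2] [11,5] [9,7] [7,6].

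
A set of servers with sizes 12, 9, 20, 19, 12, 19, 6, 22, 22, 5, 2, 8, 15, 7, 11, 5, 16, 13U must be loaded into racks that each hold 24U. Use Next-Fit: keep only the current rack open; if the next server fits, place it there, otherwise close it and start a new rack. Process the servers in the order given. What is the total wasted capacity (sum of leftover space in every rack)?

rack 1: place 12U, 12U left
rack 1: place 9U, 3U left
rack 2: place 20U, 4U left
rack 3: place 19U, 5U left
rack 4: place 12U, 12U left
rack 5: place 19U, 5U left
rack 6: place 6U, 18U left
rack 7: place 22U, 2U left
rack 8: place 22U, 2U left
rack 9: place 5U, 19U left
rack 9: place 2U, 17U left
rack 9: place 8U, 9U left
rack 10: place 15U, 9U left
rack 10: place 7U, 2U left
rack 11: place 11U, 13U left
rack 11: place 5U, 8U left
rack 12: place 16U, 8U left
rack 13: place 13U, 11U left
13 racks × 24U = 312U; used 223U; unused 89U.

89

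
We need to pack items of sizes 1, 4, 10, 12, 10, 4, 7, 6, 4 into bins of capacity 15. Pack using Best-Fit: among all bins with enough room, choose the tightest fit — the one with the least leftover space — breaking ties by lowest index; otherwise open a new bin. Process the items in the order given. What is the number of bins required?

5 bins

bin 1: place 1, 14 left
bin 1: place 4, 10 left
bin 1: place 10, 0 left
bin 2: place 12, 3 left
bin 3: place 10, 5 left
bin 3: place 4, 1 left
bin 4: place 7, 8 left
bin 4: place 6, 2 left
bin 5: place 4, 11 left
Final bins: [1,4,10] [12] [10,4] [7,6] [4].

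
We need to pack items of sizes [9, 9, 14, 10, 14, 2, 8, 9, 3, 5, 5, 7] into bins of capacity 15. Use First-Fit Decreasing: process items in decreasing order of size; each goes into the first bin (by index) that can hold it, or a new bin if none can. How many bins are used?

7 bins

Sorted descending: 14, 14, 10, 9, 9, 9, 8, 7, 5, 5, 3, 2.
14 → bin 1 (remaining 1)
14 → bin 2 (remaining 1)
10 → bin 3 (remaining 5)
9 → bin 4 (remaining 6)
9 → bin 5 (remaining 6)
9 → bin 6 (remaining 6)
8 → bin 7 (remaining 7)
7 → bin 7 (remaining 0)
5 → bin 3 (remaining 0)
5 → bin 4 (remaining 1)
3 → bin 5 (remaining 3)
2 → bin 5 (remaining 1)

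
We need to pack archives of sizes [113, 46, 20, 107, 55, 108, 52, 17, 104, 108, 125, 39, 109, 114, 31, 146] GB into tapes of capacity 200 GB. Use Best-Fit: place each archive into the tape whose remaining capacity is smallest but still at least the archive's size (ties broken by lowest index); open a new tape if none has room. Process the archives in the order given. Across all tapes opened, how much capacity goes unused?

506

113 GB → tape 1 (remaining 87 GB)
46 GB → tape 1 (remaining 41 GB)
20 GB → tape 1 (remaining 21 GB)
107 GB → tape 2 (remaining 93 GB)
55 GB → tape 2 (remaining 38 GB)
108 GB → tape 3 (remaining 92 GB)
52 GB → tape 3 (remaining 40 GB)
17 GB → tape 1 (remaining 4 GB)
104 GB → tape 4 (remaining 96 GB)
108 GB → tape 5 (remaining 92 GB)
125 GB → tape 6 (remaining 75 GB)
39 GB → tape 3 (remaining 1 GB)
109 GB → tape 7 (remaining 91 GB)
114 GB → tape 8 (remaining 86 GB)
31 GB → tape 2 (remaining 7 GB)
146 GB → tape 9 (remaining 54 GB)
9 tapes × 200 GB = 1800 GB; used 1294 GB; unused 506 GB.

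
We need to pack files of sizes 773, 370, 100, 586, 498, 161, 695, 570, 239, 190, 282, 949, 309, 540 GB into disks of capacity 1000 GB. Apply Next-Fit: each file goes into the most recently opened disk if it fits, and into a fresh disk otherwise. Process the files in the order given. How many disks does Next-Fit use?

9

773 GB → disk 1 (remaining 227 GB)
370 GB → disk 2 (remaining 630 GB)
100 GB → disk 2 (remaining 530 GB)
586 GB → disk 3 (remaining 414 GB)
498 GB → disk 4 (remaining 502 GB)
161 GB → disk 4 (remaining 341 GB)
695 GB → disk 5 (remaining 305 GB)
570 GB → disk 6 (remaining 430 GB)
239 GB → disk 6 (remaining 191 GB)
190 GB → disk 6 (remaining 1 GB)
282 GB → disk 7 (remaining 718 GB)
949 GB → disk 8 (remaining 51 GB)
309 GB → disk 9 (remaining 691 GB)
540 GB → disk 9 (remaining 151 GB)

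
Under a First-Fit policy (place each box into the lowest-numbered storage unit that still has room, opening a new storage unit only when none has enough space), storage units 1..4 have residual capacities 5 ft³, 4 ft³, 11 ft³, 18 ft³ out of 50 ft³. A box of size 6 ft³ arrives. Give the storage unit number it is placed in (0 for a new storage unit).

Storage units with room: storage unit 3 (11 ft³), storage unit 4 (18 ft³).
The first with room is storage unit 3.

3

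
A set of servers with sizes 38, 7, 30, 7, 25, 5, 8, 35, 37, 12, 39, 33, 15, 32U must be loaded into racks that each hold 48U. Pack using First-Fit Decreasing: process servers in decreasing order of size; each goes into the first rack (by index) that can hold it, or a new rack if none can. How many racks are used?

Sorted descending: 39, 38, 37, 35, 33, 32, 30, 25, 15, 12, 8, 7, 7, 5.
rack 1: place 39U, 9U left
rack 2: place 38U, 10U left
rack 3: place 37U, 11U left
rack 4: place 35U, 13U left
rack 5: place 33U, 15U left
rack 6: place 32U, 16U left
rack 7: place 30U, 18U left
rack 8: place 25U, 23U left
rack 5: place 15U, 0U left
rack 4: place 12U, 1U left
rack 1: place 8U, 1U left
rack 2: place 7U, 3U left
rack 3: place 7U, 4U left
rack 6: place 5U, 11U left

8 racks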